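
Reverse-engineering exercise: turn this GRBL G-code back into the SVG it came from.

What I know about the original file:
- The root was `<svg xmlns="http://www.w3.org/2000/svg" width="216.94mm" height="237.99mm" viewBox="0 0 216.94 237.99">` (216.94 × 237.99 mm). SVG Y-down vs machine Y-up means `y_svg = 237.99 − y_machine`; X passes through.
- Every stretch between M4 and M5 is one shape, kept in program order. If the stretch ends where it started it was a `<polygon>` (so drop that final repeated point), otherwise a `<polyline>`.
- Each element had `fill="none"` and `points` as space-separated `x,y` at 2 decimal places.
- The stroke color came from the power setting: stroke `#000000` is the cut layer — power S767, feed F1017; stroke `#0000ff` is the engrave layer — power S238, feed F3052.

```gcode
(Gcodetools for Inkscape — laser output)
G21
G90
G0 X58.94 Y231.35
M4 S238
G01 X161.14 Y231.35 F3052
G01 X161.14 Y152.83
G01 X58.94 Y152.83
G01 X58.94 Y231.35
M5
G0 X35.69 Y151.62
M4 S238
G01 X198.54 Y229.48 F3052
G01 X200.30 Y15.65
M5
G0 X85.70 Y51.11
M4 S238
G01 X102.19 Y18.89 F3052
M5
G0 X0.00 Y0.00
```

y_svg = 237.99 − y_m. Every run uses S238, so all elements get stroke `#0000ff` (engrave).

[1] closed run; points: 58.94,6.64 161.14,6.64 161.14,85.16 58.94,85.16

[2] open run; points: 35.69,86.37 198.54,8.51 200.30,222.34

[3] open run; points: 85.70,186.88 102.19,219.10

<svg xmlns="http://www.w3.org/2000/svg" width="216.94mm" height="237.99mm" viewBox="0 0 216.94 237.99">
  <polygon points="58.94,6.64 161.14,6.64 161.14,85.16 58.94,85.16" fill="none" stroke="#0000ff"/>
  <polyline points="35.69,86.37 198.54,8.51 200.30,222.34" fill="none" stroke="#0000ff"/>
  <polyline points="85.70,186.88 102.19,219.10" fill="none" stroke="#0000ff"/>
</svg>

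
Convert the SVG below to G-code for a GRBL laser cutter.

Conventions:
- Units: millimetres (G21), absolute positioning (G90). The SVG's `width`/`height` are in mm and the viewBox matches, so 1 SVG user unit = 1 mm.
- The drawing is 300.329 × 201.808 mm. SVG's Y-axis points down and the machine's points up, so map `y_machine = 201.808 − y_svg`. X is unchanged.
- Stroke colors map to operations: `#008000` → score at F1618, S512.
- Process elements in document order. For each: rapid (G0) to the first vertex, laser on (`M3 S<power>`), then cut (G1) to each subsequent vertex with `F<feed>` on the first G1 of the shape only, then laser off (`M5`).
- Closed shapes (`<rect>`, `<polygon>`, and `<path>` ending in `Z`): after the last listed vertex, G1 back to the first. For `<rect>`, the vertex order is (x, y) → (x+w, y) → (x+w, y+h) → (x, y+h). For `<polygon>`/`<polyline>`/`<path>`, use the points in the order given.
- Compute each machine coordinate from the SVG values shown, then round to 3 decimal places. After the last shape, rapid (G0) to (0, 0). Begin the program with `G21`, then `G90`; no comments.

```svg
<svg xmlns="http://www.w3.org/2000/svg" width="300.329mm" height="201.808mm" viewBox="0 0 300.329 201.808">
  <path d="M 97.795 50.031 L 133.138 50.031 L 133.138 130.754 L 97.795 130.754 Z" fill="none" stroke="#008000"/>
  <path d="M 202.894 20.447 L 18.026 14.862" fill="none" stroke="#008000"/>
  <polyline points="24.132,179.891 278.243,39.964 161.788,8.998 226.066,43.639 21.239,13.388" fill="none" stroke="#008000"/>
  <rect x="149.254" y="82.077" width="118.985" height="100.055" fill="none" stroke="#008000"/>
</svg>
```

viewBox `0 0 300.329 201.808` with mm width/height → 1 unit = 1 mm. Flip: y_m = 201.808 − y_svg.

**Shape 1** — `<path>` rectangle, stroke `#008000` → score (S512, F1618). Machine vertices: (97.795,151.777) → (133.138,151.777) → (133.138,71.054) → (97.795,71.054) → (97.795,151.777). Closed: final G1 returns to the first vertex.

**Shape 2** — `<path>` line segment, stroke `#008000` → score (S512, F1618). Machine vertices: (202.894,181.361) → (18.026,186.946). Open path.

**Shape 3** — `<polyline>` open polyline, stroke `#008000` → score (S512, F1618). Machine vertices: (24.132,21.917) → (278.243,161.844) → (161.788,192.810) → (226.066,158.169) → (21.239,188.420). Open path.

**Shape 4** — `<rect>` rectangle, stroke `#008000` → score (S512, F1618). Machine vertices: (149.254,119.731) → (268.239,119.731) → (268.239,19.676) → (149.254,19.676) → (149.254,119.731). Closed: final G1 returns to the first vertex.

G21
G90
G0 X97.795 Y151.777
M3 S512
G1 X133.138 Y151.777 F1618
G1 X133.138 Y71.054
G1 X97.795 Y71.054
G1 X97.795 Y151.777
M5
G0 X202.894 Y181.361
M3 S512
G1 X18.026 Y186.946 F1618
M5
G0 X24.132 Y21.917
M3 S512
G1 X278.243 Y161.844 F1618
G1 X161.788 Y192.810
G1 X226.066 Y158.169
G1 X21.239 Y188.420
M5
G0 X149.254 Y119.731
M3 S512
G1 X268.239 Y119.731 F1618
G1 X268.239 Y19.676
G1 X149.254 Y19.676
G1 X149.254 Y119.731
M5
G0 X0.000 Y0.000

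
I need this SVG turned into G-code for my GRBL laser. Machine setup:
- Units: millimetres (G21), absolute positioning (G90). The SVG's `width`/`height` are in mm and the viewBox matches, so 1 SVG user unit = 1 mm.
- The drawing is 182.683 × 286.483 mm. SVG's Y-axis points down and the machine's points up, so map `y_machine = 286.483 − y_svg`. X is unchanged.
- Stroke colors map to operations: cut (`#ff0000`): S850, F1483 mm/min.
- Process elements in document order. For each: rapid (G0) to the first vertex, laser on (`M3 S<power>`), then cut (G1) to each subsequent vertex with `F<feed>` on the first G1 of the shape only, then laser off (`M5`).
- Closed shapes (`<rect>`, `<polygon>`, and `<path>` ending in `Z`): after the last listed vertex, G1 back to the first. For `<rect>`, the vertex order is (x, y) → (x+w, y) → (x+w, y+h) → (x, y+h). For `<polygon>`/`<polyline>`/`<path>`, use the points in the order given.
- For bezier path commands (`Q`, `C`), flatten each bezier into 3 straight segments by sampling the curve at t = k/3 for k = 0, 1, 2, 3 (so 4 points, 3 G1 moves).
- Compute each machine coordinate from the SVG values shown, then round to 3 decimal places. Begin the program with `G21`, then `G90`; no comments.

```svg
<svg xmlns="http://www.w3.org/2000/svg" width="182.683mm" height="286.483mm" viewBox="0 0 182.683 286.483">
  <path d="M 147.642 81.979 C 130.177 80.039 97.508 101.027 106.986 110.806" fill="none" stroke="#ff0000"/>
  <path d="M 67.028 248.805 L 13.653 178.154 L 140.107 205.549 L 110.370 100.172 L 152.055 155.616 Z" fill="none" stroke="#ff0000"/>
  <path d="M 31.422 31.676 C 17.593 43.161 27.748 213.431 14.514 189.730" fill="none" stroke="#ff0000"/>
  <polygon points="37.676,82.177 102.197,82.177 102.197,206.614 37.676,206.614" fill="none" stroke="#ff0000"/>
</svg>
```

1 u = 1 mm; y_m = 286.483 − y.

[1] `<path>` cubic bezier, #ff0000→cut S850 F1483: (147.642,204.504) → (127.233,200.066) → (109.433,187.928) → (106.986,175.677)

[2] `<path>` closed polygon, #ff0000→cut S850 F1483: (67.028,37.678) → (13.653,108.329) → (140.107,80.934) → (110.370,186.311) → (152.055,130.867) → (67.028,37.678) (closed)

[3] `<path>` cubic bezier, #ff0000→cut S850 F1483: (31.422,254.807) → (23.833,203.459) → (21.706,124.644) → (14.514,96.753)

[4] `<polygon>` rectangle, #ff0000→cut S850 F1483: (37.676,204.306) → (102.197,204.306) → (102.197,79.869) → (37.676,79.869) → (37.676,204.306) (closed)

G21
G90
G0 X147.642 Y204.504
M3 S850
G1 X127.233 Y200.066 F1483
G1 X109.433 Y187.928
G1 X106.986 Y175.677
M5
G0 X67.028 Y37.678
M3 S850
G1 X13.653 Y108.329 F1483
G1 X140.107 Y80.934
G1 X110.370 Y186.311
G1 X152.055 Y130.867
G1 X67.028 Y37.678
M5
G0 X31.422 Y254.807
M3 S850
G1 X23.833 Y203.459 F1483
G1 X21.706 Y124.644
G1 X14.514 Y96.753
M5
G0 X37.676 Y204.306
M3 S850
G1 X102.197 Y204.306 F1483
G1 X102.197 Y79.869
G1 X37.676 Y79.869
G1 X37.676 Y204.306
M5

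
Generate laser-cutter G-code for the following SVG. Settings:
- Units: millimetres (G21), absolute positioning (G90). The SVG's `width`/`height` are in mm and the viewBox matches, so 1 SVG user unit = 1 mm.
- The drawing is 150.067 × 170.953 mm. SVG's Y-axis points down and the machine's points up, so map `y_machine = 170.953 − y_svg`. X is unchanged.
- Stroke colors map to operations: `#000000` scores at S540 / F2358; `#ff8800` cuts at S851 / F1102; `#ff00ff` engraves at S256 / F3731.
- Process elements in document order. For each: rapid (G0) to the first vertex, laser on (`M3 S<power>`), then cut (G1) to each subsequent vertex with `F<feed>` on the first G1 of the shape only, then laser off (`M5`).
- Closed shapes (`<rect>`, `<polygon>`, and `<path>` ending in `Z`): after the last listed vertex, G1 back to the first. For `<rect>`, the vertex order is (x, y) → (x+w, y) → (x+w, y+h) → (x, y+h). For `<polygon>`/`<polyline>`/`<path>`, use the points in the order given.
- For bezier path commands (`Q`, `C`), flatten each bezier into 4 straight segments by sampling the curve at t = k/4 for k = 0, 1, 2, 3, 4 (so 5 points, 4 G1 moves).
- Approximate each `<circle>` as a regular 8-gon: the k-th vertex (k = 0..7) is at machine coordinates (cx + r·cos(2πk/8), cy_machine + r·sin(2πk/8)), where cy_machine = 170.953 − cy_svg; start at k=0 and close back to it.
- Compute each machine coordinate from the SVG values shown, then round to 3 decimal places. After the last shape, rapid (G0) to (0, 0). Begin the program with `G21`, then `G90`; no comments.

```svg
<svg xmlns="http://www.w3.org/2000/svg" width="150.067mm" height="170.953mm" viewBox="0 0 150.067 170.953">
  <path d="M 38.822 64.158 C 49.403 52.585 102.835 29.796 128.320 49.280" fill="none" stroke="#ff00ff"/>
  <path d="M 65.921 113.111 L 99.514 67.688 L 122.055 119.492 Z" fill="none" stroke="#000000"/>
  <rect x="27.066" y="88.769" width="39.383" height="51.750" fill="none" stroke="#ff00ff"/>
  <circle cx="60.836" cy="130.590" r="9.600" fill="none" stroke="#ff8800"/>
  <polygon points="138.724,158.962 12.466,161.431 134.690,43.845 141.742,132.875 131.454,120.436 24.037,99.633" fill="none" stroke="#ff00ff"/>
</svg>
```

G21
G90
G0 X38.822 Y106.795
M3 S256
G1 X53.686 Y116.742 F3731
G1 X77.982 Y125.880
G1 X105.072 Y129.196
G1 X128.320 Y121.673
M5
G0 X65.921 Y57.842
M3 S540
G1 X99.514 Y103.265 F2358
G1 X122.055 Y51.461
G1 X65.921 Y57.842
M5
G0 X27.066 Y82.184
M3 S256
G1 X66.449 Y82.184 F3731
G1 X66.449 Y30.434
G1 X27.066 Y30.434
G1 X27.066 Y82.184
M5
G0 X70.436 Y40.363
M3 S851
G1 X67.624 Y47.151 F1102
G1 X60.836 Y49.963
G1 X54.048 Y47.151
G1 X51.236 Y40.363
G1 X54.048 Y33.575
G1 X60.836 Y30.763
G1 X67.624 Y33.575
G1 X70.436 Y40.363
M5
G0 X138.724 Y11.991
M3 S256
G1 X12.466 Y9.522 F3731
G1 X134.690 Y127.108
G1 X141.742 Y38.078
G1 X131.454 Y50.517
G1 X24.037 Y71.320
G1 X138.724 Y11.991
M5
G0 X0.000 Y0.000

1 u = 1 mm; y_m = 170.953 − y.

[1] `<path>` cubic bezier, #ff00ff→engrave S256 F3731: (38.822,106.795) → (53.686,116.742) → (77.982,125.880) → (105.072,129.196) → (128.320,121.673)

[2] `<path>` regular polygon, #000000→score S540 F2358: (65.921,57.842) → (99.514,103.265) → (122.055,51.461) → (65.921,57.842) (closed)

[3] `<rect>` rectangle, #ff00ff→engrave S256 F3731: (27.066,82.184) → (66.449,82.184) → (66.449,30.434) → (27.066,30.434) → (27.066,82.184) (closed)

[4] `<circle>` circle, #ff8800→cut S851 F1102: (70.436,40.363) → (67.624,47.151) → (60.836,49.963) → (54.048,47.151) → (51.236,40.363) → (54.048,33.575) → (60.836,30.763) → (67.624,33.575) → (70.436,40.363) (closed)

[5] `<polygon>` closed polygon, #ff00ff→engrave S256 F3731: (138.724,11.991) → (12.466,9.522) → (134.690,127.108) → (141.742,38.078) → (131.454,50.517) → (24.037,71.320) → (138.724,11.991) (closed)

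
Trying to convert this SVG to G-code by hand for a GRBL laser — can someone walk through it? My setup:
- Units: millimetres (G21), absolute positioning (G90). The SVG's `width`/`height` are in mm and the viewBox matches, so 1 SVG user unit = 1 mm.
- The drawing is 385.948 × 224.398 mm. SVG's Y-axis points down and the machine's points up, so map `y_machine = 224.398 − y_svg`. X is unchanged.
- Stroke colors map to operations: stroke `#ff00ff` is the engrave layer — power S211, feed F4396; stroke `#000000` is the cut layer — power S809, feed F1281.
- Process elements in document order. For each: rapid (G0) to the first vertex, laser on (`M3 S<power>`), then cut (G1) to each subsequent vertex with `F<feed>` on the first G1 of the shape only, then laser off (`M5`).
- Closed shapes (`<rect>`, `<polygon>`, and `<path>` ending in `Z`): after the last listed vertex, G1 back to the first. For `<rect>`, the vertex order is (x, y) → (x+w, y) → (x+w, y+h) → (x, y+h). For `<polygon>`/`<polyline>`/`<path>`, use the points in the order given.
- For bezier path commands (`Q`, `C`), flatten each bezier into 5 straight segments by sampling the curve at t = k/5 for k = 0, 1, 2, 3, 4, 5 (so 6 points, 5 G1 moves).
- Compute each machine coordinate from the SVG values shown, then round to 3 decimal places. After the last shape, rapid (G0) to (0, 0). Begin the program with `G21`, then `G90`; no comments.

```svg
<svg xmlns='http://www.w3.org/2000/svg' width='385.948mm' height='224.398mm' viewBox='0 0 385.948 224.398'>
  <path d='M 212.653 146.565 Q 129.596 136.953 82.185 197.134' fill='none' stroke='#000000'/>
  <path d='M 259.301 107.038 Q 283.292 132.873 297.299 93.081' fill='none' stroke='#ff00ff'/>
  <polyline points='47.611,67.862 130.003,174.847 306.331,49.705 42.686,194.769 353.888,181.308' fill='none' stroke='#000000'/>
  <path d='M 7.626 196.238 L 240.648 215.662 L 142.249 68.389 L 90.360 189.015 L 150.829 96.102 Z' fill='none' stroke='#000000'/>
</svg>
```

G21
G90
G0 X212.653 Y77.833
M3 S809
G1 X180.856 Y78.886 F1281
G1 X151.911 Y74.356
G1 X125.817 Y64.242
G1 X102.575 Y48.545
G1 X82.185 Y27.264
M5
G0 X259.301 Y117.360
M3 S211
G1 X268.498 Y109.651 F4396
G1 X276.896 Y107.192
G1 X284.496 Y109.984
G1 X291.297 Y118.025
G1 X297.299 Y131.317
M5
G0 X47.611 Y156.536
M3 S809
G1 X130.003 Y49.551 F1281
G1 X306.331 Y174.693
G1 X42.686 Y29.629
G1 X353.888 Y43.090
M5
G0 X7.626 Y28.160
M3 S809
G1 X240.648 Y8.736 F1281
G1 X142.249 Y156.009
G1 X90.360 Y35.383
G1 X150.829 Y128.296
G1 X7.626 Y28.160
M5
G0 X0.000 Y0.000

1 u = 1 mm; y_m = 224.398 − y.

[1] `<path>` quadratic bezier, #000000→cut S809 F1281: (212.653,77.833) → (180.856,78.886) → (151.911,74.356) → (125.817,64.242) → (102.575,48.545) → (82.185,27.264)

[2] `<path>` quadratic bezier, #ff00ff→engrave S211 F4396: (259.301,117.360) → (268.498,109.651) → (276.896,107.192) → (284.496,109.984) → (291.297,118.025) → (297.299,131.317)

[3] `<polyline>` open polyline, #000000→cut S809 F1281: (47.611,156.536) → (130.003,49.551) → (306.331,174.693) → (42.686,29.629) → (353.888,43.090)

[4] `<path>` closed polygon, #000000→cut S809 F1281: (7.626,28.160) → (240.648,8.736) → (142.249,156.009) → (90.360,35.383) → (150.829,128.296) → (7.626,28.160) (closed)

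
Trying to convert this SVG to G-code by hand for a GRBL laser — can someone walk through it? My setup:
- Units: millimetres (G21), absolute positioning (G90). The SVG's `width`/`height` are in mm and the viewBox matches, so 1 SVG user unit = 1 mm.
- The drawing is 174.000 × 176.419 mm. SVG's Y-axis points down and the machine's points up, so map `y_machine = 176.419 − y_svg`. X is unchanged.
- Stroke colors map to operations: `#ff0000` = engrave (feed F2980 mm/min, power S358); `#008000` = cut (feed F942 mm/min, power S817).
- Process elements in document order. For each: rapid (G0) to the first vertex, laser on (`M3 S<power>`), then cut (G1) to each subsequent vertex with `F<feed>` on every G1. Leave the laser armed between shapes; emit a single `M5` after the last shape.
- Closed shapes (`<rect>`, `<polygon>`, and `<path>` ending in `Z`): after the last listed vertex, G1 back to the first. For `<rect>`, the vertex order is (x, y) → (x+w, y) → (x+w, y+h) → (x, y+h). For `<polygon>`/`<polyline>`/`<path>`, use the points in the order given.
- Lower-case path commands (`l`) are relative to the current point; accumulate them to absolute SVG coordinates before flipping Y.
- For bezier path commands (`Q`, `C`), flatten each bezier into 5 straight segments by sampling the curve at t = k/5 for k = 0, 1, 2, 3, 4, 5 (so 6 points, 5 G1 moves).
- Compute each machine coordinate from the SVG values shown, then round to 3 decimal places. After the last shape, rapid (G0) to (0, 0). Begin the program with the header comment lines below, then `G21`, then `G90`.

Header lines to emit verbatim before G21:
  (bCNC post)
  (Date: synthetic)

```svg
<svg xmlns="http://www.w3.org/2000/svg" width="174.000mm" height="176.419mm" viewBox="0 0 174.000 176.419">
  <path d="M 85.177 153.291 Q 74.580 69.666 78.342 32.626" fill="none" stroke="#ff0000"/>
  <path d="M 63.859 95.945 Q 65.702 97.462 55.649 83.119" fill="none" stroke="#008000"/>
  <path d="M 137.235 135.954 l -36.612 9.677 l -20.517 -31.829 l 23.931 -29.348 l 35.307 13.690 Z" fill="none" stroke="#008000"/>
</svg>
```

(bCNC post)
(Date: synthetic)
G21
G90
G0 X85.177 Y23.128
M3 S358
G1 X81.513 Y54.715 F2980
G1 X78.997 Y82.574 F2980
G1 X77.630 Y106.707 F2980
G1 X77.412 Y127.114 F2980
G1 X78.342 Y143.793 F2980
G0 X63.859 Y80.474
M3 S817
G1 X64.120 Y80.502 F942
G1 X63.430 Y81.798 F942
G1 X61.788 Y84.363 F942
G1 X59.194 Y88.197 F942
G1 X55.649 Y93.300 F942
G0 X137.235 Y40.465
M3 S817
G1 X100.623 Y30.788 F942
G1 X80.106 Y62.617 F942
G1 X104.037 Y91.965 F942
G1 X139.344 Y78.275 F942
G1 X137.235 Y40.465 F942
M5
G0 X0.000 Y0.000

1 u = 1 mm; y_m = 176.419 − y.

[1] `<path>` quadratic bezier, #ff0000→engrave S358 F2980: (85.177,23.128) → (81.513,54.715) → (78.997,82.574) → (77.630,106.707) → (77.412,127.114) → (78.342,143.793)

[2] `<path>` quadratic bezier, #008000→cut S817 F942: (63.859,80.474) → (64.120,80.502) → (63.430,81.798) → (61.788,84.363) → (59.194,88.197) → (55.649,93.300)

[3] `<path>` regular polygon, #008000→cut S817 F942: (137.235,40.465) → (100.623,30.788) → (80.106,62.617) → (104.037,91.965) → (139.344,78.275) → (137.235,40.465) (closed)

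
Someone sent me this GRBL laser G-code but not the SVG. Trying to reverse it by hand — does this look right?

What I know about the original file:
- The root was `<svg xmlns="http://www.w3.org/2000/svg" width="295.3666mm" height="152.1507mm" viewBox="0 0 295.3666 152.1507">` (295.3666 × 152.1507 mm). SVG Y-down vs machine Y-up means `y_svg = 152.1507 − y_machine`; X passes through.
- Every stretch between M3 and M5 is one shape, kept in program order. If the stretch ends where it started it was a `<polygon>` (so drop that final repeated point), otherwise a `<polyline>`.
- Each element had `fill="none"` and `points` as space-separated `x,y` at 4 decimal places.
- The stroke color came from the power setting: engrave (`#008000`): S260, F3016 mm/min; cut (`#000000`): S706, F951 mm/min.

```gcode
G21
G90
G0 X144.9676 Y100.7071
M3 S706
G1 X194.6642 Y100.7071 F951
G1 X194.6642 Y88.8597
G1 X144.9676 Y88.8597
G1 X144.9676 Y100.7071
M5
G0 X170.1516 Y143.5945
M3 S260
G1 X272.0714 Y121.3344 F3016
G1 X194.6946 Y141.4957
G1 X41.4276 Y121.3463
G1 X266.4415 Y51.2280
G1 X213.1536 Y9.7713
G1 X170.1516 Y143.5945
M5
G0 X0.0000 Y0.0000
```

Each laser-on run becomes one SVG element. Flip Y back into SVG space with y_svg = 152.1507 − y_machine.

Run 1: power S706 maps to stroke `#000000` (cut). The run returns to its start, so emit a `<polygon>` with points (Y-flipped): 144.9676,51.4436 194.6642,51.4436 194.6642,63.2910 144.9676,63.2910.

Run 2: power S260 maps to stroke `#008000` (engrave). The run returns to its start, so emit a `<polygon>` with points (Y-flipped): 170.1516,8.5562 272.0714,30.8163 194.6946,10.6550 41.4276,30.8044 266.4415,100.9227 213.1536,142.3794.

<svg xmlns="http://www.w3.org/2000/svg" width="295.3666mm" height="152.1507mm" viewBox="0 0 295.3666 152.1507">
  <polygon points="144.9676,51.4436 194.6642,51.4436 194.6642,63.2910 144.9676,63.2910" fill="none" stroke="#000000"/>
  <polygon points="170.1516,8.5562 272.0714,30.8163 194.6946,10.6550 41.4276,30.8044 266.4415,100.9227 213.1536,142.3794" fill="none" stroke="#008000"/>
</svg>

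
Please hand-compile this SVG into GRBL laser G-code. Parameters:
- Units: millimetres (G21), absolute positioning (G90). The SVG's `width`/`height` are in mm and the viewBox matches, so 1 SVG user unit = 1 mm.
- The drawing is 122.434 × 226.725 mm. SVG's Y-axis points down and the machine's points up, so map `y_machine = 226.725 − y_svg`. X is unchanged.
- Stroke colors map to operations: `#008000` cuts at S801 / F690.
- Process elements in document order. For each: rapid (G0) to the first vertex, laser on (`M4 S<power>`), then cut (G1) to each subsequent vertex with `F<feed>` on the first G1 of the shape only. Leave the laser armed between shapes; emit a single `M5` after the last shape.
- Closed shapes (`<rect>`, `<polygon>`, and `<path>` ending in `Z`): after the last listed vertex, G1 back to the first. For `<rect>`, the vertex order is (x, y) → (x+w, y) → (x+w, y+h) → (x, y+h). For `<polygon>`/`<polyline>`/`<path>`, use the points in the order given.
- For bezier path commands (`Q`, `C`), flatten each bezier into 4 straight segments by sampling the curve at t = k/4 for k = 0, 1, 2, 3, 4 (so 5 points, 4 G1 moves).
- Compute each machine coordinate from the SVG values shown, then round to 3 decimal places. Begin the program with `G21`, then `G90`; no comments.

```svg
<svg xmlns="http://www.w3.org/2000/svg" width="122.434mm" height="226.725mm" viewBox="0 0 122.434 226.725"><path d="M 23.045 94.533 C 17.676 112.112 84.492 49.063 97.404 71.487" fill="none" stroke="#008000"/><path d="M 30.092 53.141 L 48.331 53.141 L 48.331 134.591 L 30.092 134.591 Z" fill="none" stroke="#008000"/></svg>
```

viewBox `0 0 122.434 226.725` with mm width/height → 1 unit = 1 mm. Flip: y_m = 226.725 − y_svg.

**Shape 1** — `<path>` cubic bezier, stroke `#008000` → cut (S801, F690). Control points (SVG): P0=(23.045,94.533), P1=(17.676,112.112), P2=(84.492,49.063), P3=(97.404,71.487); sampled at t=k/4. Machine vertices: (23.045,132.192) → (30.583,131.530) → (53.369,145.532) → (79.583,158.625) → (97.404,155.238). Open path.

**Shape 2** — `<path>` rectangle, stroke `#008000` → cut (S801, F690). Machine vertices: (30.092,173.584) → (48.331,173.584) → (48.331,92.134) → (30.092,92.134) → (30.092,173.584). Closed: final G1 returns to the first vertex.

G21
G90
G0 X23.045 Y132.192
M4 S801
G1 X30.583 Y131.530 F690
G1 X53.369 Y145.532
G1 X79.583 Y158.625
G1 X97.404 Y155.238
G0 X30.092 Y173.584
M4 S801
G1 X48.331 Y173.584 F690
G1 X48.331 Y92.134
G1 X30.092 Y92.134
G1 X30.092 Y173.584
M5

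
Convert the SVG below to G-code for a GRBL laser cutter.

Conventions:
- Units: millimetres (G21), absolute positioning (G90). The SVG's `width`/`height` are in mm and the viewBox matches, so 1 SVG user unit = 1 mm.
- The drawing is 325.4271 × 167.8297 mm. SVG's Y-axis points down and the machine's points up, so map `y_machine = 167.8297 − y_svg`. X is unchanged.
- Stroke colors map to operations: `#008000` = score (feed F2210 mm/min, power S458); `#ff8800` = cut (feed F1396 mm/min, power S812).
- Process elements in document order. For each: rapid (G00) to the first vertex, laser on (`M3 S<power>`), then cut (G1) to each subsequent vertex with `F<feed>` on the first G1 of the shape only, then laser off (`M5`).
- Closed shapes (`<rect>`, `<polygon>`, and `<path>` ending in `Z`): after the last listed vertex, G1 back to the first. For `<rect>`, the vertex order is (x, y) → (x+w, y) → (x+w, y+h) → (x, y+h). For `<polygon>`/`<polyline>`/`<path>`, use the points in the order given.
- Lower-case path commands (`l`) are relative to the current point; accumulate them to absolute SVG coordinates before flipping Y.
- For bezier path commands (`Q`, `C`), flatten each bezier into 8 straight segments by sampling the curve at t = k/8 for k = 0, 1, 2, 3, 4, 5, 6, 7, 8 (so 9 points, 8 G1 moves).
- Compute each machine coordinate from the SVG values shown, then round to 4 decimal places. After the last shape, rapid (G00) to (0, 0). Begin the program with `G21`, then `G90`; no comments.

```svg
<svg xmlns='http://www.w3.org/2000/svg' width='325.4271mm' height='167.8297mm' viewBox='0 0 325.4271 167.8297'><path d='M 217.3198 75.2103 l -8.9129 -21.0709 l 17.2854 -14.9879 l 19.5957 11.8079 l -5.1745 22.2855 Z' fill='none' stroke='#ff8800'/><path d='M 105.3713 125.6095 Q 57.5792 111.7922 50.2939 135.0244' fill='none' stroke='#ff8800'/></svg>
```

G21
G90
G00 X217.3198 Y92.6194
M3 S812
G1 X208.4069 Y113.6903 F1396
G1 X225.6923 Y128.6782
G1 X245.2880 Y116.8703
G1 X240.1135 Y94.5848
G1 X217.3198 Y92.6194
M5
G00 X105.3713 Y42.2202
M3 S812
G1 X94.0562 Y45.0956 F1396
G1 X84.0069 Y46.8133
G1 X75.2235 Y47.3731
G1 X67.7059 Y46.7751
G1 X61.4541 Y45.0194
G1 X56.4682 Y42.1058
G1 X52.7481 Y38.0345
G1 X50.2939 Y32.8053
M5
G00 X0.0000 Y0.0000

1 u = 1 mm; y_m = 167.8297 − y.

[1] `<path>` regular polygon, #ff8800→cut S812 F1396: (217.3198,92.6194) → (208.4069,113.6903) → (225.6923,128.6782) → (245.2880,116.8703) → (240.1135,94.5848) → (217.3198,92.6194) (closed)

[2] `<path>` quadratic bezier, #ff8800→cut S812 F1396: (105.3713,42.2202) → (94.0562,45.0956) → (84.0069,46.8133) → (75.2235,47.3731) → (67.7059,46.7751) → (61.4541,45.0194) → (56.4682,42.1058) → (52.7481,38.0345) → (50.2939,32.8053)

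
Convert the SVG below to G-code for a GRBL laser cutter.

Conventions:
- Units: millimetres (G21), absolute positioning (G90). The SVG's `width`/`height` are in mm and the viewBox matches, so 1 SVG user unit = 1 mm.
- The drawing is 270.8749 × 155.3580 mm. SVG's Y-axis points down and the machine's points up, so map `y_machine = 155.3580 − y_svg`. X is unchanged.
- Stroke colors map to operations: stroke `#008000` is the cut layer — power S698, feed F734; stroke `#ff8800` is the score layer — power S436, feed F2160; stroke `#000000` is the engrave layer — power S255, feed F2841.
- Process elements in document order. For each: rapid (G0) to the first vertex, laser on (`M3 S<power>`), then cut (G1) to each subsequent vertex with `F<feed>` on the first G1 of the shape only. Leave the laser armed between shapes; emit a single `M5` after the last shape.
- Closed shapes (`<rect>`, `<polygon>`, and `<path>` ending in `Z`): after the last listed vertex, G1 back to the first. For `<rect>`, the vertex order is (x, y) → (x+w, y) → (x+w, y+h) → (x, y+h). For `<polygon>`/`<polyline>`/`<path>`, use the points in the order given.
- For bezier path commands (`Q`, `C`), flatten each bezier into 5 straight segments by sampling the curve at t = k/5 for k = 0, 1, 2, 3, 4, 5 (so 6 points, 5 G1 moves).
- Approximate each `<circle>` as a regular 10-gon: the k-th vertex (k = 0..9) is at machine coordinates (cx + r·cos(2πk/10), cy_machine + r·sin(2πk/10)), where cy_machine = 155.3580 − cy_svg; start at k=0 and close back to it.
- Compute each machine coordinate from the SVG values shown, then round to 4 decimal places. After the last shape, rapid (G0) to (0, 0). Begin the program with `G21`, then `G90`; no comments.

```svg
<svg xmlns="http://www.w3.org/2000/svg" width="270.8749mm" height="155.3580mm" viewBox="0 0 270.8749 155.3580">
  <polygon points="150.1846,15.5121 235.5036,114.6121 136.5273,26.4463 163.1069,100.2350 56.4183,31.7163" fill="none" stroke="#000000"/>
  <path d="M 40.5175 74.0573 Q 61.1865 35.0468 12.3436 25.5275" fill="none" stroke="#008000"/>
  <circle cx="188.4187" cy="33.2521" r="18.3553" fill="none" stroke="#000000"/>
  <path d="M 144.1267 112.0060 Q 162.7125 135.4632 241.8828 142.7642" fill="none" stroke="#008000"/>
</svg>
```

viewBox `0 0 270.8749 155.3580` with mm width/height → 1 unit = 1 mm. Flip: y_m = 155.3580 − y_svg.

**Shape 1** — `<polygon>` closed polygon, stroke `#000000` → engrave (S255, F2841). Machine vertices: (150.1846,139.8459) → (235.5036,40.7459) → (136.5273,128.9117) → (163.1069,55.1230) → (56.4183,123.6417) → (150.1846,139.8459). Closed: final G1 returns to the first vertex.

**Shape 2** — `<path>` quadratic bezier, stroke `#008000` → cut (S698, F734). Control points (SVG): P0=(40.5175,74.0573), P1=(61.1865,35.0468), P2=(12.3436,25.5275); sampled at t=k/5. Machine vertices: (40.5175,81.3007) → (46.0046,95.7253) → (45.9308,107.7905) → (40.2960,117.4965) → (29.1003,124.8431) → (12.3436,129.8305). Open path.

**Shape 3** — `<circle>` circle, stroke `#000000` → engrave (S255, F2841). Machine vertices: (206.7740,122.1059) → (203.2684,132.8949) → (194.0908,139.5628) → (182.7466,139.5628) → (173.5690,132.8949) → (170.0634,122.1059) → (173.5690,111.3169) → (182.7466,104.6490) → (194.0908,104.6490) → (203.2684,111.3169) → (206.7740,122.1059). Closed: final G1 returns to the first vertex.

**Shape 4** — `<path>` quadratic bezier, stroke `#008000` → cut (S698, F734). Control points (SVG): P0=(144.1267,112.0060), P1=(162.7125,135.4632), P2=(241.8828,142.7642); sampled at t=k/5. Machine vertices: (144.1267,43.3520) → (153.9844,34.6154) → (168.6889,27.1712) → (188.2401,21.0196) → (212.6381,16.1604) → (241.8828,12.5938). Open path.

G21
G90
G0 X150.1846 Y139.8459
M3 S255
G1 X235.5036 Y40.7459 F2841
G1 X136.5273 Y128.9117
G1 X163.1069 Y55.1230
G1 X56.4183 Y123.6417
G1 X150.1846 Y139.8459
G0 X40.5175 Y81.3007
M3 S698
G1 X46.0046 Y95.7253 F734
G1 X45.9308 Y107.7905
G1 X40.2960 Y117.4965
G1 X29.1003 Y124.8431
G1 X12.3436 Y129.8305
G0 X206.7740 Y122.1059
M3 S255
G1 X203.2684 Y132.8949 F2841
G1 X194.0908 Y139.5628
G1 X182.7466 Y139.5628
G1 X173.5690 Y132.8949
G1 X170.0634 Y122.1059
G1 X173.5690 Y111.3169
G1 X182.7466 Y104.6490
G1 X194.0908 Y104.6490
G1 X203.2684 Y111.3169
G1 X206.7740 Y122.1059
G0 X144.1267 Y43.3520
M3 S698
G1 X153.9844 Y34.6154 F734
G1 X168.6889 Y27.1712
G1 X188.2401 Y21.0196
G1 X212.6381 Y16.1604
G1 X241.8828 Y12.5938
M5
G0 X0.0000 Y0.0000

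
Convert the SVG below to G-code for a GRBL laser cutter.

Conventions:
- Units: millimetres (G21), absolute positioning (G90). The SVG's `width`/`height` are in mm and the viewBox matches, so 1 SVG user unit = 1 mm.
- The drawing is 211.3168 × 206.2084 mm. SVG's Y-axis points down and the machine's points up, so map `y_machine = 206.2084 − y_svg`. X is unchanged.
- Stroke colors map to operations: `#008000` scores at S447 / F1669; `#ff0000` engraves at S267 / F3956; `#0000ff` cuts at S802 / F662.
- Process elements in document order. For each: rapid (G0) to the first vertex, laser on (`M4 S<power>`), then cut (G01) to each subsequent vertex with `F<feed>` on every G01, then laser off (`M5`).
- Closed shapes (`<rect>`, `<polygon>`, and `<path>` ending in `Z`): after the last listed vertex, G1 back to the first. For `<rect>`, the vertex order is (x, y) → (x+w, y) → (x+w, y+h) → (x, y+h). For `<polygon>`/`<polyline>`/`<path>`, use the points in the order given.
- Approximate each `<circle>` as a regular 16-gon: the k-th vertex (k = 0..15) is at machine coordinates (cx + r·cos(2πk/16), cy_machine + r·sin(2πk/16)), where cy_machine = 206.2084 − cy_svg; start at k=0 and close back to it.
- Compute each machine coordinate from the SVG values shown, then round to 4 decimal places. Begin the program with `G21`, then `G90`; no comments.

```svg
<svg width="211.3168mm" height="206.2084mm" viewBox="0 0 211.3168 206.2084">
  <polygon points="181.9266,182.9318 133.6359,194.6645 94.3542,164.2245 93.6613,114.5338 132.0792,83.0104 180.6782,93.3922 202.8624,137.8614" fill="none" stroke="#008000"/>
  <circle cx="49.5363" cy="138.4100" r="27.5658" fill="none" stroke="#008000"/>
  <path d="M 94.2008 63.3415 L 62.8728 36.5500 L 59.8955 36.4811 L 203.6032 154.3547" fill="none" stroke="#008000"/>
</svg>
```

G21
G90
G0 X181.9266 Y23.2766
M4 S447
G01 X133.6359 Y11.5439 F1669
G01 X94.3542 Y41.9839 F1669
G01 X93.6613 Y91.6746 F1669
G01 X132.0792 Y123.1980 F1669
G01 X180.6782 Y112.8162 F1669
G01 X202.8624 Y68.3470 F1669
G01 X181.9266 Y23.2766 F1669
M5
G0 X77.1021 Y67.7984
M4 S447
G01 X75.0038 Y78.3474 F1669
G01 X69.0283 Y87.2904 F1669
G01 X60.0853 Y93.2659 F1669
G01 X49.5363 Y95.3642 F1669
G01 X38.9873 Y93.2659 F1669
G01 X30.0443 Y87.2904 F1669
G01 X24.0688 Y78.3474 F1669
G01 X21.9705 Y67.7984 F1669
G01 X24.0688 Y57.2494 F1669
G01 X30.0443 Y48.3064 F1669
G01 X38.9873 Y42.3309 F1669
G01 X49.5363 Y40.2326 F1669
G01 X60.0853 Y42.3309 F1669
G01 X69.0283 Y48.3064 F1669
G01 X75.0038 Y57.2494 F1669
G01 X77.1021 Y67.7984 F1669
M5
G0 X94.2008 Y142.8669
M4 S447
G01 X62.8728 Y169.6584 F1669
G01 X59.8955 Y169.7273 F1669
G01 X203.6032 Y51.8537 F1669
M5

1 u = 1 mm; y_m = 206.2084 − y.

[1] `<polygon>` regular polygon, #008000→score S447 F1669: (181.9266,23.2766) → (133.6359,11.5439) → (94.3542,41.9839) → (93.6613,91.6746) → (132.0792,123.1980) → (180.6782,112.8162) → (202.8624,68.3470) → (181.9266,23.2766) (closed)

[2] `<circle>` circle, #008000→score S447 F1669: (77.1021,67.7984) → (75.0038,78.3474) → (69.0283,87.2904) → (60.0853,93.2659) → (49.5363,95.3642) → (38.9873,93.2659) → (30.0443,87.2904) → (24.0688,78.3474) → (21.9705,67.7984) → (24.0688,57.2494) → (30.0443,48.3064) → (38.9873,42.3309) → (49.5363,40.2326) → (60.0853,42.3309) → (69.0283,48.3064) → (75.0038,57.2494) → (77.1021,67.7984) (closed)

[3] `<path>` open polyline, #008000→score S447 F1669: (94.2008,142.8669) → (62.8728,169.6584) → (59.8955,169.7273) → (203.6032,51.8537)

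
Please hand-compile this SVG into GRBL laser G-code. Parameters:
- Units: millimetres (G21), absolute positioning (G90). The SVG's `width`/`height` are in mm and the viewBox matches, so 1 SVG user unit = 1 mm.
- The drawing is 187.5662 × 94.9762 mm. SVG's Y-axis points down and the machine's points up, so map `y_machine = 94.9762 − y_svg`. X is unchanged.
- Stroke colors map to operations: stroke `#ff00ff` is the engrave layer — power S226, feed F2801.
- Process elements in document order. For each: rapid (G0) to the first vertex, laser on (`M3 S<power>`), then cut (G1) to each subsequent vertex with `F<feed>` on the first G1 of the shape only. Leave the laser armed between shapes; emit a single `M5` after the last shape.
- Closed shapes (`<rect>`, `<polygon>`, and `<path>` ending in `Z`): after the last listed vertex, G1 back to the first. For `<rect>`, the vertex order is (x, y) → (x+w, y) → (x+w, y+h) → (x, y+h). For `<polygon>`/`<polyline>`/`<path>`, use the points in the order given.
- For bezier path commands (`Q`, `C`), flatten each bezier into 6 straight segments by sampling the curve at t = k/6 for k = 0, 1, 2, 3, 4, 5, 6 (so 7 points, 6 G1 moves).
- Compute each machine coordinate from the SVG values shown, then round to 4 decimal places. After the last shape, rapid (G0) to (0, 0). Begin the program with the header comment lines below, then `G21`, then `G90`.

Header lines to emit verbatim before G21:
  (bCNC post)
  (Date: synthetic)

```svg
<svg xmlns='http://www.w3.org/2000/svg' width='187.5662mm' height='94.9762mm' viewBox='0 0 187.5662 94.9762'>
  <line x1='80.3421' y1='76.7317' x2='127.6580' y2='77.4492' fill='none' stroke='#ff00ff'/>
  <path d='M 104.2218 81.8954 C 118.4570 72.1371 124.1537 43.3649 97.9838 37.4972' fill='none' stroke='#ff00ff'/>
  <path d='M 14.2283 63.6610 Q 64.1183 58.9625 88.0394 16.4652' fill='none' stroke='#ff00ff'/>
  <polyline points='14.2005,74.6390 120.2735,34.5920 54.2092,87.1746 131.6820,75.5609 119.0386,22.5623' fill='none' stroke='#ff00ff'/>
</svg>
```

(bCNC post)
(Date: synthetic)
G21
G90
G0 X80.3421 Y18.2445
M3 S226
G1 X127.6580 Y17.5270 F2801
G0 X104.2218 Y13.0808
M3 S226
G1 X110.5199 Y19.3504 F2801
G1 X114.7468 Y27.6245
G1 X116.2547 Y36.7389
G1 X114.3955 Y45.5290
G1 X108.5212 Y52.8305
G1 X97.9838 Y57.4790
G0 X14.2283 Y31.3152
M3 S226
G1 X30.1369 Y33.9313 F2801
G1 X44.6029 Y38.6474
G1 X57.6261 Y45.4634
G1 X69.2066 Y54.3793
G1 X79.3443 Y65.3952
G1 X88.0394 Y78.5110
G0 X14.2005 Y20.3372
M3 S226
G1 X120.2735 Y60.3842 F2801
G1 X54.2092 Y7.8016
G1 X131.6820 Y19.4153
G1 X119.0386 Y72.4139
M5
G0 X0.0000 Y0.0000

viewBox `0 0 187.5662 94.9762` with mm width/height → 1 unit = 1 mm. Flip: y_m = 94.9762 − y_svg.

**Shape 1** — `<line>` line segment, stroke `#ff00ff` → engrave (S226, F2801). Machine vertices: (80.3421,18.2445) → (127.6580,17.5270). Open path.

**Shape 2** — `<path>` cubic bezier, stroke `#ff00ff` → engrave (S226, F2801). Control points (SVG): P0=(104.2218,81.8954), P1=(118.4570,72.1371), P2=(124.1537,43.3649), P3=(97.9838,37.4972); sampled at t=k/6. Machine vertices: (104.2218,13.0808) → (110.5199,19.3504) → (114.7468,27.6245) → (116.2547,36.7389) → (114.3955,45.5290) → (108.5212,52.8305) → (97.9838,57.4790). Open path.

**Shape 3** — `<path>` quadratic bezier, stroke `#ff00ff` → engrave (S226, F2801). Control points (SVG): P0=(14.2283,63.6610), P1=(64.1183,58.9625), P2=(88.0394,16.4652); sampled at t=k/6. Machine vertices: (14.2283,31.3152) → (30.1369,33.9313) → (44.6029,38.6474) → (57.6261,45.4634) → (69.2066,54.3793) → (79.3443,65.3952) → (88.0394,78.5110). Open path.

**Shape 4** — `<polyline>` open polyline, stroke `#ff00ff` → engrave (S226, F2801). Machine vertices: (14.2005,20.3372) → (120.2735,60.3842) → (54.2092,7.8016) → (131.6820,19.4153) → (119.0386,72.4139). Open path.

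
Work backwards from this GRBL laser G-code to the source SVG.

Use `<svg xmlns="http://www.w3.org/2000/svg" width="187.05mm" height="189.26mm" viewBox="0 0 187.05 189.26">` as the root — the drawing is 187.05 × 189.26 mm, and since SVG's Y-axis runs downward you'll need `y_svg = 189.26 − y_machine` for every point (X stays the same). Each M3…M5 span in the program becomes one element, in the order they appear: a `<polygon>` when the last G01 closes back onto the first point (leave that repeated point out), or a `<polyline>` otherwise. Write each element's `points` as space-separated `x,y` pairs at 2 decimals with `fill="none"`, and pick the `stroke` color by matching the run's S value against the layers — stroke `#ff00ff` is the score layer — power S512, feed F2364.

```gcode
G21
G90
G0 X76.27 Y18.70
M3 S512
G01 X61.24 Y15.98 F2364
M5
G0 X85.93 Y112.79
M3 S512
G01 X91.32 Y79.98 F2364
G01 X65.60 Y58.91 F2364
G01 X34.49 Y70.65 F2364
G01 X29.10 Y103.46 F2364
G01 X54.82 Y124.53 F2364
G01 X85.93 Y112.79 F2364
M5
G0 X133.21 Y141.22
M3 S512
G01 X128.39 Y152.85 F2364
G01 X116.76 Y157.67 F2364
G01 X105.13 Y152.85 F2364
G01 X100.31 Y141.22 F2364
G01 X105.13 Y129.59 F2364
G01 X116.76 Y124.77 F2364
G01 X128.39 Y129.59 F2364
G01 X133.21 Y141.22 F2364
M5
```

Each laser-on run becomes one SVG element. Flip Y back into SVG space with y_svg = 189.26 − y_machine. Every run uses S512, so all elements get stroke `#ff00ff` (score).

Run 1: The run is open, so emit a `<polyline>` with points (Y-flipped): 76.27,170.56 61.24,173.28.

Run 2: The run returns to its start, so emit a `<polygon>` with points (Y-flipped): 85.93,76.47 91.32,109.28 65.60,130.35 34.49,118.61 29.10,85.80 54.82,64.73.

Run 3: The run returns to its start, so emit a `<polygon>` with points (Y-flipped): 133.21,48.04 128.39,36.41 116.76,31.59 105.13,36.41 100.31,48.04 105.13,59.67 116.76,64.49 128.39,59.67.

<svg xmlns="http://www.w3.org/2000/svg" width="187.05mm" height="189.26mm" viewBox="0 0 187.05 189.26">
  <polyline points="76.27,170.56 61.24,173.28" fill="none" stroke="#ff00ff"/>
  <polygon points="85.93,76.47 91.32,109.28 65.60,130.35 34.49,118.61 29.10,85.80 54.82,64.73" fill="none" stroke="#ff00ff"/>
  <polygon points="133.21,48.04 128.39,36.41 116.76,31.59 105.13,36.41 100.31,48.04 105.13,59.67 116.76,64.49 128.39,59.67" fill="none" stroke="#ff00ff"/>
</svg>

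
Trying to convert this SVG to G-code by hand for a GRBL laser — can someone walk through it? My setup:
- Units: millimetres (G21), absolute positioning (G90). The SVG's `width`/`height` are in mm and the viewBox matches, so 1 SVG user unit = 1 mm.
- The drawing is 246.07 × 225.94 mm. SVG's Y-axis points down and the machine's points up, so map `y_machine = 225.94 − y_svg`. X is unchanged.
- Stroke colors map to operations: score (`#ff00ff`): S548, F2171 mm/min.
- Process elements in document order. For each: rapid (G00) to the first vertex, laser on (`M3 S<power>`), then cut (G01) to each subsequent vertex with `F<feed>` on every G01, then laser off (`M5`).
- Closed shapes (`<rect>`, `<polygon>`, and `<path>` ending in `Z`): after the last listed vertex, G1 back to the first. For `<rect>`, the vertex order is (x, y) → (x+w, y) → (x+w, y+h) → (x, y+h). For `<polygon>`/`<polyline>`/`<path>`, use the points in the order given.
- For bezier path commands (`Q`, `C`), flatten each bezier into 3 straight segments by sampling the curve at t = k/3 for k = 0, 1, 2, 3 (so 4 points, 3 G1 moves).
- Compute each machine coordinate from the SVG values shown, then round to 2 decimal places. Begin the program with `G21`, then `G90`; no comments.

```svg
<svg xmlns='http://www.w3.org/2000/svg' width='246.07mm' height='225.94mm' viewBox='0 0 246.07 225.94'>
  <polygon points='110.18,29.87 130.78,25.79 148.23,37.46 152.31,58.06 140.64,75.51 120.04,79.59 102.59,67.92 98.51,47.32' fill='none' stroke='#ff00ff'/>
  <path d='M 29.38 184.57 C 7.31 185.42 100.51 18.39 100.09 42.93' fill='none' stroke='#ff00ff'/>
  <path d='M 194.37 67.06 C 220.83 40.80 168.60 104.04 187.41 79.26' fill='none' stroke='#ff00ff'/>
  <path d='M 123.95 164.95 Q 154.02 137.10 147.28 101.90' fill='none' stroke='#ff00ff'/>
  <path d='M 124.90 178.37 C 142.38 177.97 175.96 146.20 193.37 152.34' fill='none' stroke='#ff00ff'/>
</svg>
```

1 u = 1 mm; y_m = 225.94 − y.

[1] `<polygon>` regular polygon, #ff00ff→score S548 F2171: (110.18,196.07) → (130.78,200.15) → (148.23,188.48) → (152.31,167.88) → (140.64,150.43) → (120.04,146.35) → (102.59,158.02) → (98.51,178.62) → (110.18,196.07) (closed)

[2] `<path>` cubic bezier, #ff00ff→score S548 F2171: (29.38,41.37) → (38.00,83.17) → (77.04,157.01) → (100.09,183.01)

[3] `<path>` cubic bezier, #ff00ff→score S548 F2171: (194.37,158.88) → (200.15,161.88) → (186.73,144.67) → (187.41,146.68)

[4] `<path>` quadratic bezier, #ff00ff→score S548 F2171: (123.95,60.99) → (139.91,80.37) → (147.68,101.39) → (147.28,124.04)

[5] `<path>` cubic bezier, #ff00ff→score S548 F2171: (124.90,47.57) → (146.55,55.86) → (171.77,69.67) → (193.37,73.60)

G21
G90
G00 X110.18 Y196.07
M3 S548
G01 X130.78 Y200.15 F2171
G01 X148.23 Y188.48 F2171
G01 X152.31 Y167.88 F2171
G01 X140.64 Y150.43 F2171
G01 X120.04 Y146.35 F2171
G01 X102.59 Y158.02 F2171
G01 X98.51 Y178.62 F2171
G01 X110.18 Y196.07 F2171
M5
G00 X29.38 Y41.37
M3 S548
G01 X38.00 Y83.17 F2171
G01 X77.04 Y157.01 F2171
G01 X100.09 Y183.01 F2171
M5
G00 X194.37 Y158.88
M3 S548
G01 X200.15 Y161.88 F2171
G01 X186.73 Y144.67 F2171
G01 X187.41 Y146.68 F2171
M5
G00 X123.95 Y60.99
M3 S548
G01 X139.91 Y80.37 F2171
G01 X147.68 Y101.39 F2171
G01 X147.28 Y124.04 F2171
M5
G00 X124.90 Y47.57
M3 S548
G01 X146.55 Y55.86 F2171
G01 X171.77 Y69.67 F2171
G01 X193.37 Y73.60 F2171
M5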